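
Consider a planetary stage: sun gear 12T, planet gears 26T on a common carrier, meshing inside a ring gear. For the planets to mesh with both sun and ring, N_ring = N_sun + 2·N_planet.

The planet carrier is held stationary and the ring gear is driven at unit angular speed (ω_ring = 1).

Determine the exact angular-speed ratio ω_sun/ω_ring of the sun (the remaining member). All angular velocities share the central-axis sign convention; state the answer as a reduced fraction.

N_ring = 12 + 2·26 = 64
12(ω_s−ω_c) = −64(ω_r−ω_c),  ω_c=0, ω_r=1
ω_s = 0 − (64/12)(1−0) = -16/3
ω_s/ω_r = -16/3

-16/3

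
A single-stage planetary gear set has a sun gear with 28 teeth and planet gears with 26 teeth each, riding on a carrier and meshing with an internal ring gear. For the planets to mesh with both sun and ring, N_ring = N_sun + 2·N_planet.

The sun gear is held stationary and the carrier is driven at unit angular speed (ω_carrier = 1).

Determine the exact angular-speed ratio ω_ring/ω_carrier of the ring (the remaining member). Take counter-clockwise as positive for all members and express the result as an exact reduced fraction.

N_ring = 28 + 2·26 = 80
28(ω_s−ω_c) = −80(ω_r−ω_c),  ω_s=0, ω_c=1
ω_r = 1 − (28/80)(0−1) = 27/20
ω_r/ω_c = 27/20

27/20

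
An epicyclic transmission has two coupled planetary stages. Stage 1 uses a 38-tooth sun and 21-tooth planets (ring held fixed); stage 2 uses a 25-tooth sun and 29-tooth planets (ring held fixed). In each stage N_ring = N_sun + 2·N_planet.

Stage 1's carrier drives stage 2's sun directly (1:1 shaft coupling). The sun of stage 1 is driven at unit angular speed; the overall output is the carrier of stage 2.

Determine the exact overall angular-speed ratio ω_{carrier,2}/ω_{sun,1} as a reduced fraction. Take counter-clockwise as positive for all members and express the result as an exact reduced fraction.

475/6372

Stage 1: N_ring = 38 + 2·21 = 80
Stage 1: 38(ω_s−ω_c) = −80(ω_r−ω_c),  ω_r=0, ω_s=1
Stage 1: 38(1−ω_c) = −80(0−ω_c)  ⇒  118ω_c = 38  ⇒  ω_c = 19/59
  ⇒ ω_c¹/ω_s¹ = 19/59
Stage 2: N_ring = 25 + 2·29 = 83
Stage 2: 25(ω_s−ω_c) = −83(ω_r−ω_c),  ω_r=0, ω_s=1
Stage 2: 25(1−ω_c) = −83(0−ω_c)  ⇒  108ω_c = 25  ⇒  ω_c = 25/108
  ⇒ ω_c²/ω_s² = 25/108
Coupling ω_s² = ω_c¹ ⇒ overall = 19/59 × 25/108 = 475/6372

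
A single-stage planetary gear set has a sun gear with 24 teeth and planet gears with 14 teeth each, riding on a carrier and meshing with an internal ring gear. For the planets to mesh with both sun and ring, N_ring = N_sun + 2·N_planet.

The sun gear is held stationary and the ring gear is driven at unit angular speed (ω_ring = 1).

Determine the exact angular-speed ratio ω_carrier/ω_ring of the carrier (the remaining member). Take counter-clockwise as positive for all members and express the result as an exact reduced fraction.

N_ring = 24 + 2·14 = 52
24(ω_s−ω_c) = −52(ω_r−ω_c),  ω_s=0, ω_r=1
24(0−ω_c) = −52(1−ω_c)  ⇒  76ω_c = 52  ⇒  ω_c = 13/19
ω_c/ω_r = 13/19

13/19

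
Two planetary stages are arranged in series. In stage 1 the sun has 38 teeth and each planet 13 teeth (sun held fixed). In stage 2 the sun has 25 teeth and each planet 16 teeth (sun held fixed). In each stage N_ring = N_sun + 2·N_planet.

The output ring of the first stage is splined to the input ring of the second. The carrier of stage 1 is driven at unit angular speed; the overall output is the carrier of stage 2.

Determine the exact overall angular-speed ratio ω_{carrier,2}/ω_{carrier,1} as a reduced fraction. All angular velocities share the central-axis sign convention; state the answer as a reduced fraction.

2907/2624

Stage 1: N_ring = 38 + 2·13 = 64
Stage 1: 38(ω_s−ω_c) = −64(ω_r−ω_c),  ω_s=0, ω_c=1
Stage 1: ω_r = 1 − (38/64)(0−1) = 51/32
  ⇒ ω_r¹/ω_c¹ = 51/32
Stage 2: N_ring = 25 + 2·16 = 57
Stage 2: 25(ω_s−ω_c) = −57(ω_r−ω_c),  ω_s=0, ω_r=1
Stage 2: 25(0−ω_c) = −57(1−ω_c)  ⇒  82ω_c = 57  ⇒  ω_c = 57/82
  ⇒ ω_c²/ω_r² = 57/82
Coupling ω_r² = ω_r¹ ⇒ overall = 51/32 × 57/82 = 2907/2624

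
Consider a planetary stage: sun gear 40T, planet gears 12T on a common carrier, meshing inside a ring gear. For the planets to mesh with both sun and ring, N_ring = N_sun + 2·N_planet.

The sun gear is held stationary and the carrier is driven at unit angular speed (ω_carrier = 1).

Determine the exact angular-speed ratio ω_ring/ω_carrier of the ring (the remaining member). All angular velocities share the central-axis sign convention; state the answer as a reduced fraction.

N_ring = 40 + 2·12 = 64
40(ω_s−ω_c) = −64(ω_r−ω_c),  ω_s=0, ω_c=1
ω_r = 1 − (40/64)(0−1) = 13/8
ω_r/ω_c = 13/8

13/8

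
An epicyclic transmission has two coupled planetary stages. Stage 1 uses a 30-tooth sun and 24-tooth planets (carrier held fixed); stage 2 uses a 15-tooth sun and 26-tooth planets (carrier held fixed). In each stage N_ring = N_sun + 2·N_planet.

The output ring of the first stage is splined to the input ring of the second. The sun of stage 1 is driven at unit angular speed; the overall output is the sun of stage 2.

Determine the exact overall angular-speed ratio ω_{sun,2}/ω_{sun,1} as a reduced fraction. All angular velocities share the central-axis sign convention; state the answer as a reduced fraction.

67/39

Stage 1: N_ring = 30 + 2·24 = 78
Stage 1: 30(ω_s−ω_c) = −78(ω_r−ω_c),  ω_c=0, ω_s=1
Stage 1: ω_r = 0 − (30/78)(1−0) = -5/13
  ⇒ ω_r¹/ω_s¹ = -5/13
Stage 2: N_ring = 15 + 2·26 = 67
Stage 2: 15(ω_s−ω_c) = −67(ω_r−ω_c),  ω_c=0, ω_r=1
Stage 2: ω_s = 0 − (67/15)(1−0) = -67/15
  ⇒ ω_s²/ω_r² = -67/15
Coupling ω_r² = ω_r¹ ⇒ overall = -5/13 × -67/15 = 67/39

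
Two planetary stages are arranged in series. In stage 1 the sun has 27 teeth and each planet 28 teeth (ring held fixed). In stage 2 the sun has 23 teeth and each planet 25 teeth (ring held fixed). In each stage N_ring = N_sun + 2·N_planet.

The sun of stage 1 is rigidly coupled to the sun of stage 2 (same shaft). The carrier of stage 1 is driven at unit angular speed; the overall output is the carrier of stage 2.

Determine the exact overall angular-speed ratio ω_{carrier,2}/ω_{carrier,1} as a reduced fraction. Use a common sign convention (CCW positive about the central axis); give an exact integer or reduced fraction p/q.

Stage 1: N_ring = 27 + 2·28 = 83
Stage 1: 27(ω_s−ω_c) = −83(ω_r−ω_c),  ω_r=0, ω_c=1
Stage 1: ω_s = 1 − (83/27)(0−1) = 110/27
  ⇒ ω_s¹/ω_c¹ = 110/27
Stage 2: N_ring = 23 + 2·25 = 73
Stage 2: 23(ω_s−ω_c) = −73(ω_r−ω_c),  ω_r=0, ω_s=1
Stage 2: 23(1−ω_c) = −73(0−ω_c)  ⇒  96ω_c = 23  ⇒  ω_c = 23/96
  ⇒ ω_c²/ω_s² = 23/96
Coupling ω_s² = ω_s¹ ⇒ overall = 110/27 × 23/96 = 1265/1296

1265/1296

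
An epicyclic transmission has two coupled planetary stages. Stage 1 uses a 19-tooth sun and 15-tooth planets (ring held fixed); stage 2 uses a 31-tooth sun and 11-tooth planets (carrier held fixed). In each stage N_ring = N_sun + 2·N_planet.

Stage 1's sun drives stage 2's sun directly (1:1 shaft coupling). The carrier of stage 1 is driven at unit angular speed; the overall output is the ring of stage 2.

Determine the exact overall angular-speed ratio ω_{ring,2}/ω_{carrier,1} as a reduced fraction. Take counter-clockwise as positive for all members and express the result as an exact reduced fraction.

-2108/1007

Stage 1: N_ring = 19 + 2·15 = 49
Stage 1: 19(ω_s−ω_c) = −49(ω_r−ω_c),  ω_r=0, ω_c=1
Stage 1: ω_s = 1 − (49/19)(0−1) = 68/19
  ⇒ ω_s¹/ω_c¹ = 68/19
Stage 2: N_ring = 31 + 2·11 = 53
Stage 2: 31(ω_s−ω_c) = −53(ω_r−ω_c),  ω_c=0, ω_s=1
Stage 2: ω_r = 0 − (31/53)(1−0) = -31/53
  ⇒ ω_r²/ω_s² = -31/53
Coupling ω_s² = ω_s¹ ⇒ overall = 68/19 × -31/53 = -2108/1007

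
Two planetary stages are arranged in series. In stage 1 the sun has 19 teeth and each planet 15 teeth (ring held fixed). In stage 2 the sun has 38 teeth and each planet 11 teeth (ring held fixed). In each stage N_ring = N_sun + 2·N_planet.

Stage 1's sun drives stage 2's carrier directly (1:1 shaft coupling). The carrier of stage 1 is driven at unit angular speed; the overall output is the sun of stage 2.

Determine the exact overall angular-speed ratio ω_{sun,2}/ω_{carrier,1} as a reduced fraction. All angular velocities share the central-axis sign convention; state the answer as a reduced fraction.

3332/361

Stage 1: N_ring = 19 + 2·15 = 49
Stage 1: 19(ω_s−ω_c) = −49(ω_r−ω_c),  ω_r=0, ω_c=1
Stage 1: ω_s = 1 − (49/19)(0−1) = 68/19
  ⇒ ω_s¹/ω_c¹ = 68/19
Stage 2: N_ring = 38 + 2·11 = 60
Stage 2: 38(ω_s−ω_c) = −60(ω_r−ω_c),  ω_r=0, ω_c=1
Stage 2: ω_s = 1 − (60/38)(0−1) = 49/19
  ⇒ ω_s²/ω_c² = 49/19
Coupling ω_c² = ω_s¹ ⇒ overall = 68/19 × 49/19 = 3332/361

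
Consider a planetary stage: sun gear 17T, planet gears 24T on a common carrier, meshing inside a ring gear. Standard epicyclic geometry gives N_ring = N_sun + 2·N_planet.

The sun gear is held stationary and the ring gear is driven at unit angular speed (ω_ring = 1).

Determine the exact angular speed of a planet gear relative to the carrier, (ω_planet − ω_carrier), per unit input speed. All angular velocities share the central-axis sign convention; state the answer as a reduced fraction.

N_ring = 17 + 2·24 = 65
17(ω_s−ω_c) = −65(ω_r−ω_c),  ω_s=0, ω_r=1
17(0−ω_c) = −65(1−ω_c)  ⇒  82ω_c = 65  ⇒  ω_c = 65/82
sun–planet: 17·(0−65/82) = −24·(ω_p−ω_c)  ⇒  ω_p−ω_c = −(17/24)·(-65/82) = 1105/1968

1105/1968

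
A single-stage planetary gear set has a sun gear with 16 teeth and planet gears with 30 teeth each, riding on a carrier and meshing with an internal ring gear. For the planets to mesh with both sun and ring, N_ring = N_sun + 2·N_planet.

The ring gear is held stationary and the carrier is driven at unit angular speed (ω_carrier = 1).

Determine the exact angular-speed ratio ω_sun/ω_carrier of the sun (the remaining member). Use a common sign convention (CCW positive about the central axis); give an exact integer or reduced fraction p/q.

N_ring = 16 + 2·30 = 76
16(ω_s−ω_c) = −76(ω_r−ω_c),  ω_r=0, ω_c=1
ω_s = 1 − (76/16)(0−1) = 23/4
ω_s/ω_c = 23/4

23/4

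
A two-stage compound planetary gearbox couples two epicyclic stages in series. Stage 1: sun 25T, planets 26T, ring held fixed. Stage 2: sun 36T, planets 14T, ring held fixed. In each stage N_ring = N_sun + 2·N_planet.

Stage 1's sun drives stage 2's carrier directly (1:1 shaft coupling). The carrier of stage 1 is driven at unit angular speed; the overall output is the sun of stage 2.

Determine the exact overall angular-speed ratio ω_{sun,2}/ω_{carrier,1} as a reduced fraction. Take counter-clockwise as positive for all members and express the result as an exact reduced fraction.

34/3

Stage 1: N_ring = 25 + 2·26 = 77
Stage 1: 25(ω_s−ω_c) = −77(ω_r−ω_c),  ω_r=0, ω_c=1
Stage 1: ω_s = 1 − (77/25)(0−1) = 102/25
  ⇒ ω_s¹/ω_c¹ = 102/25
Stage 2: N_ring = 36 + 2·14 = 64
Stage 2: 36(ω_s−ω_c) = −64(ω_r−ω_c),  ω_r=0, ω_c=1
Stage 2: ω_s = 1 − (64/36)(0−1) = 25/9
  ⇒ ω_s²/ω_c² = 25/9
Coupling ω_c² = ω_s¹ ⇒ overall = 102/25 × 25/9 = 34/3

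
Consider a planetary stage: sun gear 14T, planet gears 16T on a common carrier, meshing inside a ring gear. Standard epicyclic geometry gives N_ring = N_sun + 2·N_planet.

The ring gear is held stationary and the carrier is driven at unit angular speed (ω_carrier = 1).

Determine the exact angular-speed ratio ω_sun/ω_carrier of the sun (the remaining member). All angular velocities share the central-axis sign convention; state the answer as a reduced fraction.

30/7

N_ring = 14 + 2·16 = 46
14(ω_s−ω_c) = −46(ω_r−ω_c),  ω_r=0, ω_c=1
ω_s = 1 − (46/14)(0−1) = 30/7
ω_s/ω_c = 30/7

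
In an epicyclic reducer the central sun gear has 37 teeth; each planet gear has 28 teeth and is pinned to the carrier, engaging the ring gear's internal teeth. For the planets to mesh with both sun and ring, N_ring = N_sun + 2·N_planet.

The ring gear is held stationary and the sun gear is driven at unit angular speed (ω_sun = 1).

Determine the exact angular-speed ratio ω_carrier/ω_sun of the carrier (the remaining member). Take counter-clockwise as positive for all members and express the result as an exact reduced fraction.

37/130

N_ring = 37 + 2·28 = 93
37(ω_s−ω_c) = −93(ω_r−ω_c),  ω_r=0, ω_s=1
37(1−ω_c) = −93(0−ω_c)  ⇒  130ω_c = 37  ⇒  ω_c = 37/130
ω_c/ω_s = 37/130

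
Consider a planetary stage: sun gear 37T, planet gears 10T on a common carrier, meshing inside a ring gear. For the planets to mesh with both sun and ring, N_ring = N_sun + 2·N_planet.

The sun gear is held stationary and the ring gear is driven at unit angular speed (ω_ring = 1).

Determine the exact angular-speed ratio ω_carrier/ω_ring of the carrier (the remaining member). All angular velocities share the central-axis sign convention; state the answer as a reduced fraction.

N_ring = 37 + 2·10 = 57
37(ω_s−ω_c) = −57(ω_r−ω_c),  ω_s=0, ω_r=1
37(0−ω_c) = −57(1−ω_c)  ⇒  94ω_c = 57  ⇒  ω_c = 57/94
ω_c/ω_r = 57/94

57/94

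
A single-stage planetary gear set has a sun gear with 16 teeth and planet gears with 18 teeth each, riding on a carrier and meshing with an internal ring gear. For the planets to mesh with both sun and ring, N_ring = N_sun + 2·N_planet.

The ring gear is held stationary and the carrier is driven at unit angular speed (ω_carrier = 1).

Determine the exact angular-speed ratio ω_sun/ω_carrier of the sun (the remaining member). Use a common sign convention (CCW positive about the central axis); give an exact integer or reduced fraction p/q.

17/4

N_ring = 16 + 2·18 = 52
16(ω_s−ω_c) = −52(ω_r−ω_c),  ω_r=0, ω_c=1
ω_s = 1 − (52/16)(0−1) = 17/4
ω_s/ω_c = 17/4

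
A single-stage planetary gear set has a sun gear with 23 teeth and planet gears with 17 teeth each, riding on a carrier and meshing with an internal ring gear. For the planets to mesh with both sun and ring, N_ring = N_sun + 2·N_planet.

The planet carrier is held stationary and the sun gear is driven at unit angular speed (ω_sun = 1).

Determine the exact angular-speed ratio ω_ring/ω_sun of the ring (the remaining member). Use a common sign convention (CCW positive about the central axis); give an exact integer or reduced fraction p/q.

-23/57

N_ring = 23 + 2·17 = 57
23(ω_s−ω_c) = −57(ω_r−ω_c),  ω_c=0, ω_s=1
ω_r = 0 − (23/57)(1−0) = -23/57
ω_r/ω_s = -23/57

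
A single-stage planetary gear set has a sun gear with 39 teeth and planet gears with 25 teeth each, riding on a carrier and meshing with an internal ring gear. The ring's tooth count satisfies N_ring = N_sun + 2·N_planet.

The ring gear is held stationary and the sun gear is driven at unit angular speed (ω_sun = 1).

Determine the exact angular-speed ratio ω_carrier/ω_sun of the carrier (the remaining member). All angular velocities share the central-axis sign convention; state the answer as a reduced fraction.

39/128

N_ring = 39 + 2·25 = 89
39(ω_s−ω_c) = −89(ω_r−ω_c),  ω_r=0, ω_s=1
39(1−ω_c) = −89(0−ω_c)  ⇒  128ω_c = 39  ⇒  ω_c = 39/128
ω_c/ω_s = 39/128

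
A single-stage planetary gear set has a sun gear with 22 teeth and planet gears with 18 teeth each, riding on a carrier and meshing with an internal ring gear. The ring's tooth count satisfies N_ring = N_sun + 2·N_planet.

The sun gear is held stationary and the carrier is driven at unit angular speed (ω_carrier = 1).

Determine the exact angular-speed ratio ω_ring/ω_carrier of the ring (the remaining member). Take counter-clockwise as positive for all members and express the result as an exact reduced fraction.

40/29

N_ring = 22 + 2·18 = 58
22(ω_s−ω_c) = −58(ω_r−ω_c),  ω_s=0, ω_c=1
ω_r = 1 − (22/58)(0−1) = 40/29
ω_r/ω_c = 40/29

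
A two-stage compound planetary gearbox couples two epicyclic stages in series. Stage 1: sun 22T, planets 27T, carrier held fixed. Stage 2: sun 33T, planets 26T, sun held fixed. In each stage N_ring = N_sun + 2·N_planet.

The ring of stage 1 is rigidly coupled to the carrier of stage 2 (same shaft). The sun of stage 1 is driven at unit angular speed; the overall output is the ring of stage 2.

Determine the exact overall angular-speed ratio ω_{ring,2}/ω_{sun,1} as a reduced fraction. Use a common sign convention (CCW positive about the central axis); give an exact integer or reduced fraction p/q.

-649/1615

Stage 1: N_ring = 22 + 2·27 = 76
Stage 1: 22(ω_s−ω_c) = −76(ω_r−ω_c),  ω_c=0, ω_s=1
Stage 1: ω_r = 0 − (22/76)(1−0) = -11/38
  ⇒ ω_r¹/ω_s¹ = -11/38
Stage 2: N_ring = 33 + 2·26 = 85
Stage 2: 33(ω_s−ω_c) = −85(ω_r−ω_c),  ω_s=0, ω_c=1
Stage 2: ω_r = 1 − (33/85)(0−1) = 118/85
  ⇒ ω_r²/ω_c² = 118/85
Coupling ω_c² = ω_r¹ ⇒ overall = -11/38 × 118/85 = -649/1615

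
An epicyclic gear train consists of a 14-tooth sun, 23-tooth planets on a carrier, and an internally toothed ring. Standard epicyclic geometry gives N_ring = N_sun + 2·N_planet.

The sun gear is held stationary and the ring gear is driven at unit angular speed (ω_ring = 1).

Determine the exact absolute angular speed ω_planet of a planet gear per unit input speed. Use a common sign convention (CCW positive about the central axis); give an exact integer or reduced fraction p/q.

30/23

N_ring = 14 + 2·23 = 60
14(ω_s−ω_c) = −60(ω_r−ω_c),  ω_s=0, ω_r=1
14(0−ω_c) = −60(1−ω_c)  ⇒  74ω_c = 60  ⇒  ω_c = 30/37
sun–planet: 14·(0−30/37) = −23·(ω_p−ω_c)  ⇒  ω_p−ω_c = −(14/23)·(-30/37) = 420/851
ω_p = 30/37 + 420/851 = 30/23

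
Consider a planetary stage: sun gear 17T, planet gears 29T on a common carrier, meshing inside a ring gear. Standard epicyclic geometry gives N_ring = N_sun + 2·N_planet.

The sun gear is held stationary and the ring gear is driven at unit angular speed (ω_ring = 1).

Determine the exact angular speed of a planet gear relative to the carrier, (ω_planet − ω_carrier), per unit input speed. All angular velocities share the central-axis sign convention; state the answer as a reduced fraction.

1275/2668

N_ring = 17 + 2·29 = 75
17(ω_s−ω_c) = −75(ω_r−ω_c),  ω_s=0, ω_r=1
17(0−ω_c) = −75(1−ω_c)  ⇒  92ω_c = 75  ⇒  ω_c = 75/92
sun–planet: 17·(0−75/92) = −29·(ω_p−ω_c)  ⇒  ω_p−ω_c = −(17/29)·(-75/92) = 1275/2668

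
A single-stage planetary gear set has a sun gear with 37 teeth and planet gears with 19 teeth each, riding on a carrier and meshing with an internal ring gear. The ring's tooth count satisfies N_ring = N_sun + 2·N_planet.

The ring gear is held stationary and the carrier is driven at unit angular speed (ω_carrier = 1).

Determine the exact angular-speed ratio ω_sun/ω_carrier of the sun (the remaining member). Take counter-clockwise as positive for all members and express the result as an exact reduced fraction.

N_ring = 37 + 2·19 = 75
37(ω_s−ω_c) = −75(ω_r−ω_c),  ω_r=0, ω_c=1
ω_s = 1 − (75/37)(0−1) = 112/37
ω_s/ω_c = 112/37

112/37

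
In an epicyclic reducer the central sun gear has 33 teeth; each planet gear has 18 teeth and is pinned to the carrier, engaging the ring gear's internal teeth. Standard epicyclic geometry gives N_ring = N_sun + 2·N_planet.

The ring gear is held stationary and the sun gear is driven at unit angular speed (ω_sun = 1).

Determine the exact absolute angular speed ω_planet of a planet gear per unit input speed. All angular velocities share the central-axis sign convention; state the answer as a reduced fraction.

-11/12

N_ring = 33 + 2·18 = 69
33(ω_s−ω_c) = −69(ω_r−ω_c),  ω_r=0, ω_s=1
33(1−ω_c) = −69(0−ω_c)  ⇒  102ω_c = 33  ⇒  ω_c = 11/34
sun–planet: 33·(1−11/34) = −18·(ω_p−ω_c)  ⇒  ω_p−ω_c = −(33/18)·(23/34) = -253/204
ω_p = 11/34 − 253/204 = -11/12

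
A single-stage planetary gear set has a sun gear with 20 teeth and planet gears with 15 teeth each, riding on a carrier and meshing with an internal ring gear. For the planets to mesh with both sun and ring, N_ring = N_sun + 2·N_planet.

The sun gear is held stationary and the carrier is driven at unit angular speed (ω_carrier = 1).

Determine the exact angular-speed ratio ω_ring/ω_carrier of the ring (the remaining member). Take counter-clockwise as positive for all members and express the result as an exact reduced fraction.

7/5

N_ring = 20 + 2·15 = 50
20(ω_s−ω_c) = −50(ω_r−ω_c),  ω_s=0, ω_c=1
ω_r = 1 − (20/50)(0−1) = 7/5
ω_r/ω_c = 7/5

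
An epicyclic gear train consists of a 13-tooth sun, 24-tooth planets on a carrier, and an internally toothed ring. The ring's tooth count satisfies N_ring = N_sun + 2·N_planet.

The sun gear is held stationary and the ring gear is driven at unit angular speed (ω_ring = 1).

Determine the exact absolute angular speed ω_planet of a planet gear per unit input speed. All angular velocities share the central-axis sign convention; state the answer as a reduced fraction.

61/48

N_ring = 13 + 2·24 = 61
13(ω_s−ω_c) = −61(ω_r−ω_c),  ω_s=0, ω_r=1
13(0−ω_c) = −61(1−ω_c)  ⇒  74ω_c = 61  ⇒  ω_c = 61/74
sun–planet: 13·(0−61/74) = −24·(ω_p−ω_c)  ⇒  ω_p−ω_c = −(13/24)·(-61/74) = 793/1776
ω_p = 61/74 + 793/1776 = 61/48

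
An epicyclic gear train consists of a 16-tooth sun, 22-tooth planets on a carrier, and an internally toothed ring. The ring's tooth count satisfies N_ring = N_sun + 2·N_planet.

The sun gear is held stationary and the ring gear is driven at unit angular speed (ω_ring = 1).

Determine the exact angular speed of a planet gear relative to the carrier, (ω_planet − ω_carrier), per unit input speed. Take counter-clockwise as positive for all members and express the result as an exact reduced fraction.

N_ring = 16 + 2·22 = 60
16(ω_s−ω_c) = −60(ω_r−ω_c),  ω_s=0, ω_r=1
16(0−ω_c) = −60(1−ω_c)  ⇒  76ω_c = 60  ⇒  ω_c = 15/19
sun–planet: 16·(0−15/19) = −22·(ω_p−ω_c)  ⇒  ω_p−ω_c = −(16/22)·(-15/19) = 120/209

120/209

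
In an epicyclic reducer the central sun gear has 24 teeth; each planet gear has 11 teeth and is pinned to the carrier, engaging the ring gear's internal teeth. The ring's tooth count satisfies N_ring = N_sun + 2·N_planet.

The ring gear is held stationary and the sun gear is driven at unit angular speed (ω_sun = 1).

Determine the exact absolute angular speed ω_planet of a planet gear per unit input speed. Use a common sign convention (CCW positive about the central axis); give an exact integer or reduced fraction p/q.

N_ring = 24 + 2·11 = 46
24(ω_s−ω_c) = −46(ω_r−ω_c),  ω_r=0, ω_s=1
24(1−ω_c) = −46(0−ω_c)  ⇒  70ω_c = 24  ⇒  ω_c = 12/35
sun–planet: 24·(1−12/35) = −11·(ω_p−ω_c)  ⇒  ω_p−ω_c = −(24/11)·(23/35) = -552/385
ω_p = 12/35 − 552/385 = -12/11

-12/11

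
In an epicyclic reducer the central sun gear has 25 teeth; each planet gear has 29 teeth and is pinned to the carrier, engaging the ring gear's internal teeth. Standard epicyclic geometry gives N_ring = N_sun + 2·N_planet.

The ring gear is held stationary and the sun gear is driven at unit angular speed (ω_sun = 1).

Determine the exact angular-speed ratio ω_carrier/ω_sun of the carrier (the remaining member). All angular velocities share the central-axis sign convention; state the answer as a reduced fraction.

25/108

N_ring = 25 + 2·29 = 83
25(ω_s−ω_c) = −83(ω_r−ω_c),  ω_r=0, ω_s=1
25(1−ω_c) = −83(0−ω_c)  ⇒  108ω_c = 25  ⇒  ω_c = 25/108
ω_c/ω_s = 25/108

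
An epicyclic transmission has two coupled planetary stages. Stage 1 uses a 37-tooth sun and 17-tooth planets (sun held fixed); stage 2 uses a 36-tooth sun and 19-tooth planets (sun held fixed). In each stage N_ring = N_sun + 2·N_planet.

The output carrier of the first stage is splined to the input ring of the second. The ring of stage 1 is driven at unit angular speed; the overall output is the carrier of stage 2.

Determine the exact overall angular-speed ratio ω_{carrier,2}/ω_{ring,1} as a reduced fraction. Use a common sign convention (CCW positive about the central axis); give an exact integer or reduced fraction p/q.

Stage 1: N_ring = 37 + 2·17 = 71
Stage 1: 37(ω_s−ω_c) = −71(ω_r−ω_c),  ω_s=0, ω_r=1
Stage 1: 37(0−ω_c) = −71(1−ω_c)  ⇒  108ω_c = 71  ⇒  ω_c = 71/108
  ⇒ ω_c¹/ω_r¹ = 71/108
Stage 2: N_ring = 36 + 2·19 = 74
Stage 2: 36(ω_s−ω_c) = −74(ω_r−ω_c),  ω_s=0, ω_r=1
Stage 2: 36(0−ω_c) = −74(1−ω_c)  ⇒  110ω_c = 74  ⇒  ω_c = 37/55
  ⇒ ω_c²/ω_r² = 37/55
Coupling ω_r² = ω_c¹ ⇒ overall = 71/108 × 37/55 = 2627/5940

2627/5940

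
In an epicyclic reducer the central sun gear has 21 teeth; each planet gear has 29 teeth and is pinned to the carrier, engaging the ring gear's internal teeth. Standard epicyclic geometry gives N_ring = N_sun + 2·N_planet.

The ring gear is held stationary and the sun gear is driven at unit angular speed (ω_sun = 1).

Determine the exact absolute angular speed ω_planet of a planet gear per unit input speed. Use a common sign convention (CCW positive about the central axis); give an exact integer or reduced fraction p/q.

N_ring = 21 + 2·29 = 79
21(ω_s−ω_c) = −79(ω_r−ω_c),  ω_r=0, ω_s=1
21(1−ω_c) = −79(0−ω_c)  ⇒  100ω_c = 21  ⇒  ω_c = 21/100
sun–planet: 21·(1−21/100) = −29·(ω_p−ω_c)  ⇒  ω_p−ω_c = −(21/29)·(79/100) = -1659/2900
ω_p = 21/100 − 1659/2900 = -21/58

-21/58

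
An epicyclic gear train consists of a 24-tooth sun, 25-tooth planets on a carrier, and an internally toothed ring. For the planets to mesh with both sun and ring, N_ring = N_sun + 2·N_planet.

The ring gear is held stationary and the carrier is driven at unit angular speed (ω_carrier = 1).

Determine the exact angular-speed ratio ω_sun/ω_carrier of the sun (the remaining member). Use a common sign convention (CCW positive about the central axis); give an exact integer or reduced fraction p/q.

49/12

N_ring = 24 + 2·25 = 74
24(ω_s−ω_c) = −74(ω_r−ω_c),  ω_r=0, ω_c=1
ω_s = 1 − (74/24)(0−1) = 49/12
ω_s/ω_c = 49/12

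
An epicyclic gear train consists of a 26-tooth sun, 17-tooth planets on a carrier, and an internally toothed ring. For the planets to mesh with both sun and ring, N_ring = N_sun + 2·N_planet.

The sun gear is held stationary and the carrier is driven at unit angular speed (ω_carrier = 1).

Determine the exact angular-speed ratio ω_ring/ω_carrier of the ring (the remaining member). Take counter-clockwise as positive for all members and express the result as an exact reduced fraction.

N_ring = 26 + 2·17 = 60
26(ω_s−ω_c) = −60(ω_r−ω_c),  ω_s=0, ω_c=1
ω_r = 1 − (26/60)(0−1) = 43/30
ω_r/ω_c = 43/30

43/30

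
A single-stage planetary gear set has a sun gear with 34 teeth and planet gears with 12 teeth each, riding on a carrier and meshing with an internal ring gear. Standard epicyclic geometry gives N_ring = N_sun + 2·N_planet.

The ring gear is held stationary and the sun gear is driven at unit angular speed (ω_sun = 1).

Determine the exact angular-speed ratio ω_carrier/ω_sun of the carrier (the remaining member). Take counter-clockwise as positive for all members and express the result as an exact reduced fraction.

17/46

N_ring = 34 + 2·12 = 58
34(ω_s−ω_c) = −58(ω_r−ω_c),  ω_r=0, ω_s=1
34(1−ω_c) = −58(0−ω_c)  ⇒  92ω_c = 34  ⇒  ω_c = 17/46
ω_c/ω_s = 17/46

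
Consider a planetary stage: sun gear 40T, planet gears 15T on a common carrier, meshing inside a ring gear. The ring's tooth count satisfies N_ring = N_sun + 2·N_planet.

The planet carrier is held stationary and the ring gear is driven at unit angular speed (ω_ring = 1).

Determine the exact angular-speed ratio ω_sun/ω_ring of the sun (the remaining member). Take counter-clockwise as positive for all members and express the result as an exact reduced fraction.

N_ring = 40 + 2·15 = 70
40(ω_s−ω_c) = −70(ω_r−ω_c),  ω_c=0, ω_r=1
ω_s = 0 − (70/40)(1−0) = -7/4
ω_s/ω_r = -7/4

-7/4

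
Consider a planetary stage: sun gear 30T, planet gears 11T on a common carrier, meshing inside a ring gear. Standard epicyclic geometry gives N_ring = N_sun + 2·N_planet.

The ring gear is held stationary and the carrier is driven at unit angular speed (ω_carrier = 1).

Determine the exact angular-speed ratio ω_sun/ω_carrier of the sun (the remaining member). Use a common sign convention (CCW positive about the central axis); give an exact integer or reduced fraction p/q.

41/15

N_ring = 30 + 2·11 = 52
30(ω_s−ω_c) = −52(ω_r−ω_c),  ω_r=0, ω_c=1
ω_s = 1 − (52/30)(0−1) = 41/15
ω_s/ω_c = 41/15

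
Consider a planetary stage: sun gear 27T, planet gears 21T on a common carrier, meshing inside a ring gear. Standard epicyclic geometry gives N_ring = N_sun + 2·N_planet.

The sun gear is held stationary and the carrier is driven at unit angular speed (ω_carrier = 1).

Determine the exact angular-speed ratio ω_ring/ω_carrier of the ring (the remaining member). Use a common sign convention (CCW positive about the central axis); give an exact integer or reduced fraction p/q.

32/23

N_ring = 27 + 2·21 = 69
27(ω_s−ω_c) = −69(ω_r−ω_c),  ω_s=0, ω_c=1
ω_r = 1 − (27/69)(0−1) = 32/23
ω_r/ω_c = 32/23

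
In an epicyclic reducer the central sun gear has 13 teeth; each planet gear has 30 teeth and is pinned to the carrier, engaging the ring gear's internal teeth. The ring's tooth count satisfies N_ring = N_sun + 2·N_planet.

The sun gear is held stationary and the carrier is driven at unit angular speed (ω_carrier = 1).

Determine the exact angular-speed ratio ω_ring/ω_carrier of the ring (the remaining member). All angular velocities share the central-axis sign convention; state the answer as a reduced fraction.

N_ring = 13 + 2·30 = 73
13(ω_s−ω_c) = −73(ω_r−ω_c),  ω_s=0, ω_c=1
ω_r = 1 − (13/73)(0−1) = 86/73
ω_r/ω_c = 86/73

86/73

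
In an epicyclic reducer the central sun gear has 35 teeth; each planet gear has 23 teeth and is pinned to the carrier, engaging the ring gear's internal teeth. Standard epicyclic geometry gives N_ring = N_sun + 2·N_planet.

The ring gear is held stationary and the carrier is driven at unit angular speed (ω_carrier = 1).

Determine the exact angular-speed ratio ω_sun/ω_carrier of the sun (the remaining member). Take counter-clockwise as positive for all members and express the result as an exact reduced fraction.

N_ring = 35 + 2·23 = 81
35(ω_s−ω_c) = −81(ω_r−ω_c),  ω_r=0, ω_c=1
ω_s = 1 − (81/35)(0−1) = 116/35
ω_s/ω_c = 116/35

116/35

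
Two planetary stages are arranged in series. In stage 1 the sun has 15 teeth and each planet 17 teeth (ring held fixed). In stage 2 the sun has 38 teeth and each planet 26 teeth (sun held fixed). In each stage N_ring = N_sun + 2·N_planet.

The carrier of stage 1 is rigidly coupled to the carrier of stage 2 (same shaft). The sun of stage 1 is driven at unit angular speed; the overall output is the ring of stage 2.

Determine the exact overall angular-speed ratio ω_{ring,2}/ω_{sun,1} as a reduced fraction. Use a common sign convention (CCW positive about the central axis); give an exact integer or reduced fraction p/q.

Stage 1: N_ring = 15 + 2·17 = 49
Stage 1: 15(ω_s−ω_c) = −49(ω_r−ω_c),  ω_r=0, ω_s=1
Stage 1: 15(1−ω_c) = −49(0−ω_c)  ⇒  64ω_c = 15  ⇒  ω_c = 15/64
  ⇒ ω_c¹/ω_s¹ = 15/64
Stage 2: N_ring = 38 + 2·26 = 90
Stage 2: 38(ω_s−ω_c) = −90(ω_r−ω_c),  ω_s=0, ω_c=1
Stage 2: ω_r = 1 − (38/90)(0−1) = 64/45
  ⇒ ω_r²/ω_c² = 64/45
Coupling ω_c² = ω_c¹ ⇒ overall = 15/64 × 64/45 = 1/3

1/3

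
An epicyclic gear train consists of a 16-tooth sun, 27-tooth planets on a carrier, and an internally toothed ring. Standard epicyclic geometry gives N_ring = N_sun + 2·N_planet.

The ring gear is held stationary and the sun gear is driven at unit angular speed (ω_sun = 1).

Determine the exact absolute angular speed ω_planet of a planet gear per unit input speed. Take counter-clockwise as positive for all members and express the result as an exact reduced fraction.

N_ring = 16 + 2·27 = 70
16(ω_s−ω_c) = −70(ω_r−ω_c),  ω_r=0, ω_s=1
16(1−ω_c) = −70(0−ω_c)  ⇒  86ω_c = 16  ⇒  ω_c = 8/43
sun–planet: 16·(1−8/43) = −27·(ω_p−ω_c)  ⇒  ω_p−ω_c = −(16/27)·(35/43) = -560/1161
ω_p = 8/43 − 560/1161 = -8/27

-8/27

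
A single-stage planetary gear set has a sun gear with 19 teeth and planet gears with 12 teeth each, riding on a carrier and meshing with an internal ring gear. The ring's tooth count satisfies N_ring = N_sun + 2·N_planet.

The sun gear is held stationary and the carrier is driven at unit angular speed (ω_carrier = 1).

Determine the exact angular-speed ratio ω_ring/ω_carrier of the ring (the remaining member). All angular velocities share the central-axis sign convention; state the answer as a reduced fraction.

N_ring = 19 + 2·12 = 43
19(ω_s−ω_c) = −43(ω_r−ω_c),  ω_s=0, ω_c=1
ω_r = 1 − (19/43)(0−1) = 62/43
ω_r/ω_c = 62/43

62/43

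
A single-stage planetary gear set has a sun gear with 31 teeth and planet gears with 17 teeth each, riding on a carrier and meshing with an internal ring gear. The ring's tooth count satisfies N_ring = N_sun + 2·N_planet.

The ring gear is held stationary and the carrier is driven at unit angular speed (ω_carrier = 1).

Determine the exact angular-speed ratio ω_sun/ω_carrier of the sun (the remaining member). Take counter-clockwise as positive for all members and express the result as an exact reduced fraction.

N_ring = 31 + 2·17 = 65
31(ω_s−ω_c) = −65(ω_r−ω_c),  ω_r=0, ω_c=1
ω_s = 1 − (65/31)(0−1) = 96/31
ω_s/ω_c = 96/31

96/31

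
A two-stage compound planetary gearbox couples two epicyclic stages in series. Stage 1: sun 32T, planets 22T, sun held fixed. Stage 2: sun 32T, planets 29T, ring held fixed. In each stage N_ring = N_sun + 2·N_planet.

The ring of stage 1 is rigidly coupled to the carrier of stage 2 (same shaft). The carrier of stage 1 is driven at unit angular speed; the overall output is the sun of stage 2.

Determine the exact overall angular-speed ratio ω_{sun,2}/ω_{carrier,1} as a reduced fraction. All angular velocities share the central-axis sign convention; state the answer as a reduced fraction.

Stage 1: N_ring = 32 + 2·22 = 76
Stage 1: 32(ω_s−ω_c) = −76(ω_r−ω_c),  ω_s=0, ω_c=1
Stage 1: ω_r = 1 − (32/76)(0−1) = 27/19
  ⇒ ω_r¹/ω_c¹ = 27/19
Stage 2: N_ring = 32 + 2·29 = 90
Stage 2: 32(ω_s−ω_c) = −90(ω_r−ω_c),  ω_r=0, ω_c=1
Stage 2: ω_s = 1 − (90/32)(0−1) = 61/16
  ⇒ ω_s²/ω_c² = 61/16
Coupling ω_c² = ω_r¹ ⇒ overall = 27/19 × 61/16 = 1647/304

1647/304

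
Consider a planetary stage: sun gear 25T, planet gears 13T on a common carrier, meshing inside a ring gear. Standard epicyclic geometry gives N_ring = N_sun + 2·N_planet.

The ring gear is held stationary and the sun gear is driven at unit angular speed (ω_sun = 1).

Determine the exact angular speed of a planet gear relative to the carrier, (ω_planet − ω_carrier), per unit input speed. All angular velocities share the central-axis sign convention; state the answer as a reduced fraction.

N_ring = 25 + 2·13 = 51
25(ω_s−ω_c) = −51(ω_r−ω_c),  ω_r=0, ω_s=1
25(1−ω_c) = −51(0−ω_c)  ⇒  76ω_c = 25  ⇒  ω_c = 25/76
sun–planet: 25·(1−25/76) = −13·(ω_p−ω_c)  ⇒  ω_p−ω_c = −(25/13)·(51/76) = -1275/988

-1275/988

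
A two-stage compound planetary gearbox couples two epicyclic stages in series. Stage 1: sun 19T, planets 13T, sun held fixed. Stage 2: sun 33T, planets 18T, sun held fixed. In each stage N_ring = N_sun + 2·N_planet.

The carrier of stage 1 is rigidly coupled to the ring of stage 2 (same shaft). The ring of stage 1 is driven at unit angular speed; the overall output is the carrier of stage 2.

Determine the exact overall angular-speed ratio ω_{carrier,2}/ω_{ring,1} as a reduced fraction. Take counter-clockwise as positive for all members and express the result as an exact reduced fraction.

Stage 1: N_ring = 19 + 2·13 = 45
Stage 1: 19(ω_s−ω_c) = −45(ω_r−ω_c),  ω_s=0, ω_r=1
Stage 1: 19(0−ω_c) = −45(1−ω_c)  ⇒  64ω_c = 45  ⇒  ω_c = 45/64
  ⇒ ω_c¹/ω_r¹ = 45/64
Stage 2: N_ring = 33 + 2·18 = 69
Stage 2: 33(ω_s−ω_c) = −69(ω_r−ω_c),  ω_s=0, ω_r=1
Stage 2: 33(0−ω_c) = −69(1−ω_c)  ⇒  102ω_c = 69  ⇒  ω_c = 23/34
  ⇒ ω_c²/ω_r² = 23/34
Coupling ω_r² = ω_c¹ ⇒ overall = 45/64 × 23/34 = 1035/2176

1035/2176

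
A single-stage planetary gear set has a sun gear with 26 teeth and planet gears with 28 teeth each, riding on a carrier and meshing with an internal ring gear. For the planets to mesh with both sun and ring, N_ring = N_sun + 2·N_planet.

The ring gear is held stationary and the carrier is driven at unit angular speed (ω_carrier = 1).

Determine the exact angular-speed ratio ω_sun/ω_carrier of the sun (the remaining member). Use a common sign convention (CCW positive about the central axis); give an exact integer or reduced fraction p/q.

54/13

N_ring = 26 + 2·28 = 82
26(ω_s−ω_c) = −82(ω_r−ω_c),  ω_r=0, ω_c=1
ω_s = 1 − (82/26)(0−1) = 54/13
ω_s/ω_c = 54/13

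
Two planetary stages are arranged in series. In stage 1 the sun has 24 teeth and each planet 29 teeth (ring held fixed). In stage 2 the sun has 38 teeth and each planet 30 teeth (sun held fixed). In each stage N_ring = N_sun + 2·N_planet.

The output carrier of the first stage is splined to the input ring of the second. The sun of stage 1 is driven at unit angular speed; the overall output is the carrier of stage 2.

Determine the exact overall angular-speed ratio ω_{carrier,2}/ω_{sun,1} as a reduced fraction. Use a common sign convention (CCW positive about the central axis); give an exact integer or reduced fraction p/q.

147/901

Stage 1: N_ring = 24 + 2·29 = 82
Stage 1: 24(ω_s−ω_c) = −82(ω_r−ω_c),  ω_r=0, ω_s=1
Stage 1: 24(1−ω_c) = −82(0−ω_c)  ⇒  106ω_c = 24  ⇒  ω_c = 12/53
  ⇒ ω_c¹/ω_s¹ = 12/53
Stage 2: N_ring = 38 + 2·30 = 98
Stage 2: 38(ω_s−ω_c) = −98(ω_r−ω_c),  ω_s=0, ω_r=1
Stage 2: 38(0−ω_c) = −98(1−ω_c)  ⇒  136ω_c = 98  ⇒  ω_c = 49/68
  ⇒ ω_c²/ω_r² = 49/68
Coupling ω_r² = ω_c¹ ⇒ overall = 12/53 × 49/68 = 147/901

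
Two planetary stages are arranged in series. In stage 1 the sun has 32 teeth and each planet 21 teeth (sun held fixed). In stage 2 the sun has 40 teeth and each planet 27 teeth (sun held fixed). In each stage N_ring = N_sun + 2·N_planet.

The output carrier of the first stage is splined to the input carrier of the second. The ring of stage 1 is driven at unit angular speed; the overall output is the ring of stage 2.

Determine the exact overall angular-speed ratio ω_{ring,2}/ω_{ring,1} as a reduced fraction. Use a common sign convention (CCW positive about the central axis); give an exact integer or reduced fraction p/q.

2479/2491

Stage 1: N_ring = 32 + 2·21 = 74
Stage 1: 32(ω_s−ω_c) = −74(ω_r−ω_c),  ω_s=0, ω_r=1
Stage 1: 32(0−ω_c) = −74(1−ω_c)  ⇒  106ω_c = 74  ⇒  ω_c = 37/53
  ⇒ ω_c¹/ω_r¹ = 37/53
Stage 2: N_ring = 40 + 2·27 = 94
Stage 2: 40(ω_s−ω_c) = −94(ω_r−ω_c),  ω_s=0, ω_c=1
Stage 2: ω_r = 1 − (40/94)(0−1) = 67/47
  ⇒ ω_r²/ω_c² = 67/47
Coupling ω_c² = ω_c¹ ⇒ overall = 37/53 × 67/47 = 2479/2491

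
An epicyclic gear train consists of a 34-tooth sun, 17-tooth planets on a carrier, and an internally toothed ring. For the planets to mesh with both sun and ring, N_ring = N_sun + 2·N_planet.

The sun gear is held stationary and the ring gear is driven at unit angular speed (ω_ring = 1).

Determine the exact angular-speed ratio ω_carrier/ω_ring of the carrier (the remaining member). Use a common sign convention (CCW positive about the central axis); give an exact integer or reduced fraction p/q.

2/3

N_ring = 34 + 2·17 = 68
34(ω_s−ω_c) = −68(ω_r−ω_c),  ω_s=0, ω_r=1
34(0−ω_c) = −68(1−ω_c)  ⇒  102ω_c = 68  ⇒  ω_c = 2/3
ω_c/ω_r = 2/3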